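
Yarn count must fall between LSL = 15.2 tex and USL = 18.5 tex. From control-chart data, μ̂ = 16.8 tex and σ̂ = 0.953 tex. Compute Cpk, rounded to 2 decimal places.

Cpu = (USL − μ̂) / (3σ̂) = (18.5 − 16.8) / (3 × 0.953) = 0.5946; Cpl = (μ̂ − LSL) / (3σ̂) = (16.8 − 15.2) / (3 × 0.953) = 0.5596; Cpk = min(Cpu, Cpl) = 0.5596

0.56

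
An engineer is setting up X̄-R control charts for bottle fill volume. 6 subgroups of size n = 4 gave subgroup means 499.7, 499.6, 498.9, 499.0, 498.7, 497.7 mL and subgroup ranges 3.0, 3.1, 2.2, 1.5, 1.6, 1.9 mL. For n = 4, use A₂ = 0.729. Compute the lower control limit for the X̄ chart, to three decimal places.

497.317

X̄̄ = (499.7 + 499.6 + 498.9 + 499.0 + 498.7 + 497.7) / 6 = 2993.6000 / 6 = 498.9333
R̄ = (3.0 + 3.1 + 2.2 + 1.5 + 1.6 + 1.9) / 6 = 13.3000 / 6 = 2.2167
LCL = X̄̄ − A₂·R̄ = 498.9333 − 0.729 × 2.2167 = 497.3174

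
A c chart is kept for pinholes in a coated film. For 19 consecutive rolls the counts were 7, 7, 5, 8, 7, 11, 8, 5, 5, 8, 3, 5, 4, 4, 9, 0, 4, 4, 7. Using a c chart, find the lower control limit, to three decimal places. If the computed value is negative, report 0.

0.000

c̄ = (7 + 7 + 5 + 8 + 7 + 11 + 8 + 5 + 5 + 8 + 3 + 5 + 4 + 4 + 9 + 0 + 4 + 4 + 7) / 19 = 111 / 19 = 5.8421
LCL = c̄ − 3√c̄ = 5.8421 − 3 × 2.4170 = -1.4090 → 0 (cannot be negative)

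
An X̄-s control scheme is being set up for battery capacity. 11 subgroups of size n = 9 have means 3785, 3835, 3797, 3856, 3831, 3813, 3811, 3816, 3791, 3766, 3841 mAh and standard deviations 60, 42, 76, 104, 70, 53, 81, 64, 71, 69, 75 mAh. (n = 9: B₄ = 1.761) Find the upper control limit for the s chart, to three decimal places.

122.470

s̄ = (60 + 42 + 76 + 104 + 70 + 53 + 81 + 64 + 71 + 69 + 75) / 11 = 69.5455
UCL_s = B₄·s̄ = 1.761 × 69.5455 = 122.4695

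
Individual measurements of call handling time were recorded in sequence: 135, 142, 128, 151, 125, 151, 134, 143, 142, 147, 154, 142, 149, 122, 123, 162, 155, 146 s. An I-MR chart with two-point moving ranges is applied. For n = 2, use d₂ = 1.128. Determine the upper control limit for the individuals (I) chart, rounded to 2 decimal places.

X̄ = (135 + 142 + 128 + 151 + 125 + 151 + 134 + 143 + 142 + 147 + 154 + 142 + 149 + 122 + 123 + 162 + 155 + 146) / 18 = 141.7222
Moving ranges: 7, 14, 23, 26, 26, 17, 9, 1, 5, 7, 12, 7, 27, 1, 39, 7, 9; M̄R̄ = 237.0000 / 17 = 13.9412
UCL = X̄ + 3·M̄R̄/d₂ = 141.7222 + 3 × 13.9412 / 1.128 = 178.7998

178.80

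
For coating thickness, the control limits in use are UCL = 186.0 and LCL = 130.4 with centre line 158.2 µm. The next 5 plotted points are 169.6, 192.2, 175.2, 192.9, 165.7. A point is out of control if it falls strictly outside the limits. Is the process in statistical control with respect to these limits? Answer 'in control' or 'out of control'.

Compare each point to [130.4, 186.0]: sample 2 = 192.2 > UCL; sample 4 = 192.9 > UCL.

out of control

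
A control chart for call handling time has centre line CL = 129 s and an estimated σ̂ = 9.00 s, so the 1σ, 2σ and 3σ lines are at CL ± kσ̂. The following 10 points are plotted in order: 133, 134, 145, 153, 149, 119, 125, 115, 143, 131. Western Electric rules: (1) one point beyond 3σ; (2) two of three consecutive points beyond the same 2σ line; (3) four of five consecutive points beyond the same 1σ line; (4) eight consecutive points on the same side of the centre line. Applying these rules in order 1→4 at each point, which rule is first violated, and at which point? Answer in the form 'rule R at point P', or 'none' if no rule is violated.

rule 2 at point 5

Zone of each point (C = within 1σ̂, B = 1σ̂–2σ̂, A = 2σ̂–3σ̂, * = beyond 3σ̂; sign = side of CL): 1:+C, 2:+C, 3:+B, 4:+A, 5:+A, 6:-B, 7:-C, 8:-B, 9:+B, 10:+C
Rule 2 (two of three consecutive points beyond the same 2σ limit) is satisfied at point 5.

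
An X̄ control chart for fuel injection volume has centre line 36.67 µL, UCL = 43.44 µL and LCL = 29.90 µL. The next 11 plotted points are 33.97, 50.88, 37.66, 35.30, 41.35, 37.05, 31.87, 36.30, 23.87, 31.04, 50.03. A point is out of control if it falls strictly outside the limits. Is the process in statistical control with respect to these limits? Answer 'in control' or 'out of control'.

out of control

Compare each point to [29.90, 43.44]: sample 2 = 50.88 > UCL; sample 9 = 23.87 < LCL; sample 11 = 50.03 > UCL.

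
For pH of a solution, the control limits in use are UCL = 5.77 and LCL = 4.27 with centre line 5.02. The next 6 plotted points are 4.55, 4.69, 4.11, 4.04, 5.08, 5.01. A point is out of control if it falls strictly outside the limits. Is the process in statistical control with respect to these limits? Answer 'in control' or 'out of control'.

Compare each point to [4.27, 5.77]: sample 3 = 4.11 < LCL; sample 4 = 4.04 < LCL.

out of control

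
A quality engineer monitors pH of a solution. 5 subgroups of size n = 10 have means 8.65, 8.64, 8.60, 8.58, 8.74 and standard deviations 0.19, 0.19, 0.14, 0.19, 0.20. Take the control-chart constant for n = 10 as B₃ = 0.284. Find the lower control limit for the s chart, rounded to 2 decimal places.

0.05

s̄ = (0.19 + 0.19 + 0.14 + 0.19 + 0.20) / 5 = 0.1820
LCL_s = B₃·s̄ = 0.284 × 0.1820 = 0.0517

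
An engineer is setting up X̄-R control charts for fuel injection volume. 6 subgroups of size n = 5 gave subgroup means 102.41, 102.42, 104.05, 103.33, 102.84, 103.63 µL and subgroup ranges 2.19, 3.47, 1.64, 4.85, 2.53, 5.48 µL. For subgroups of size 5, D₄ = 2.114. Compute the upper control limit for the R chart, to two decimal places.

R̄ = (2.19 + 3.47 + 1.64 + 4.85 + 2.53 + 5.48) / 6 = 20.1600 / 6 = 3.3600
UCL_R = D₄·R̄ = 2.114 × 3.3600 = 7.1030

7.10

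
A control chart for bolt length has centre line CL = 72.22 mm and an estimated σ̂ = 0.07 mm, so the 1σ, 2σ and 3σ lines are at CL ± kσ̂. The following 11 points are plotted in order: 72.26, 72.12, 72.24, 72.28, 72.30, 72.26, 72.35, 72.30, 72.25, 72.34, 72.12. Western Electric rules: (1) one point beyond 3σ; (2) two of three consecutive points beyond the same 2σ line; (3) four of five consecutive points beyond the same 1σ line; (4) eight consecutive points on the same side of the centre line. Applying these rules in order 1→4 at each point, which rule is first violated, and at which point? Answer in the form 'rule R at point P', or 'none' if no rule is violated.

Zone of each point (C = within 1σ̂, B = 1σ̂–2σ̂, A = 2σ̂–3σ̂, * = beyond 3σ̂; sign = side of CL): 1:+C, 2:-B, 3:+C, 4:+C, 5:+B, 6:+C, 7:+B, 8:+B, 9:+C, 10:+B, 11:-B
Rule 4 (eight consecutive points on the same side of the centre line) is satisfied at point 10.

rule 4 at point 10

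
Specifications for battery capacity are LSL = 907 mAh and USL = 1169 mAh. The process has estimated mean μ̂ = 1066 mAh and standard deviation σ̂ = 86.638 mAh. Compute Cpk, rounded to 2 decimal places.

0.40

Cpu = (USL − μ̂) / (3σ̂) = (1169 − 1066) / (3 × 86.638) = 0.3963; Cpl = (μ̂ − LSL) / (3σ̂) = (1066 − 907) / (3 × 86.638) = 0.6117; Cpk = min(Cpu, Cpl) = 0.3963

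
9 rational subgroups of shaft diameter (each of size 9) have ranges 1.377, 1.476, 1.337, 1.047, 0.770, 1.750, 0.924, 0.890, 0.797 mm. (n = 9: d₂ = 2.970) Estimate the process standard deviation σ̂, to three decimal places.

R̄ = (1.377 + 1.476 + 1.337 + 1.047 + 0.770 + 1.750 + 0.924 + 0.890 + 0.797) / 9 = 1.1520
σ̂ = R̄ / d₂ = 1.1520 / 2.970 = 0.3879

0.388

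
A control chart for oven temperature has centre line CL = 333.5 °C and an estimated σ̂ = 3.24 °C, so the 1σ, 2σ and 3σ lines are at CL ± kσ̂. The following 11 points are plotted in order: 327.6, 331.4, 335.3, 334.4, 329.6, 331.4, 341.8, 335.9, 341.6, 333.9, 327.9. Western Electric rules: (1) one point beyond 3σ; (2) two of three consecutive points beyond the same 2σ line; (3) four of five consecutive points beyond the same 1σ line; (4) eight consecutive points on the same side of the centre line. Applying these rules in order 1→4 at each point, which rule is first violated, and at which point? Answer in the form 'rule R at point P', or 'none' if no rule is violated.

Zone of each point (C = within 1σ̂, B = 1σ̂–2σ̂, A = 2σ̂–3σ̂, * = beyond 3σ̂; sign = side of CL): 1:-B, 2:-C, 3:+C, 4:+C, 5:-B, 6:-C, 7:+A, 8:+C, 9:+A, 10:+C, 11:-B
Rule 2 (two of three consecutive points beyond the same 2σ limit) is satisfied at point 9.

rule 2 at point 9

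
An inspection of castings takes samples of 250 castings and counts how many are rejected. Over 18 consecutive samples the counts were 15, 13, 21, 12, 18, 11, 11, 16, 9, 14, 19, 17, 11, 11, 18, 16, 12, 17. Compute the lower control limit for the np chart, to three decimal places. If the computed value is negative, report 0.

3.413

p̄ = Σdᵢ / (k·n) = 261 / (18 × 250) = 0.05800
LCL = np̄ − 3·√(np̄(1−p̄)) = 14.5000 − 3 × 3.6958 = 3.4126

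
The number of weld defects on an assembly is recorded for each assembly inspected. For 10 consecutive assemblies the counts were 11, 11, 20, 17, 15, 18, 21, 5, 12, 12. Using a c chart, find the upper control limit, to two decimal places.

25.50

c̄ = (11 + 11 + 20 + 17 + 15 + 18 + 21 + 5 + 12 + 12) / 10 = 142 / 10 = 14.2000
UCL = c̄ + 3√c̄ = 14.2000 + 3 × √14.2000 = 14.2000 + 3 × 3.7683 = 25.5049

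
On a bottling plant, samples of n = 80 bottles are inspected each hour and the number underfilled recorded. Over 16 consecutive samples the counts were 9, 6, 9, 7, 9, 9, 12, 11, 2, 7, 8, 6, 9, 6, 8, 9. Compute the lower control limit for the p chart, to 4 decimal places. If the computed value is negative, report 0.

0.0000

p̄ = Σdᵢ / (k·n) = 127 / (16 × 80) = 0.09922
LCL = p̄ − 3·√(p̄(1−p̄)/n) = 0.09922 − 3 × 0.03342 = -0.00105 → 0 (negative, so LCL = 0)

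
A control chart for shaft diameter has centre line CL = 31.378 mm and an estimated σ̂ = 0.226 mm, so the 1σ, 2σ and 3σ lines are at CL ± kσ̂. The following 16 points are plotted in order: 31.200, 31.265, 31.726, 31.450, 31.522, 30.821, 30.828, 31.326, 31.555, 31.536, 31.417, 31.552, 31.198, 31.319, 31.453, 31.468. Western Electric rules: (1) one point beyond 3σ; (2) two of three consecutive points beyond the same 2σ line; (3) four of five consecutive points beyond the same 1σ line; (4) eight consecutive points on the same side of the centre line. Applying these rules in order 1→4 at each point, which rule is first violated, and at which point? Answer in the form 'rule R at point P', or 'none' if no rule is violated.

rule 2 at point 7

Zone of each point (C = within 1σ̂, B = 1σ̂–2σ̂, A = 2σ̂–3σ̂, * = beyond 3σ̂; sign = side of CL): 1:-C, 2:-C, 3:+B, 4:+C, 5:+C, 6:-A, 7:-A, 8:-C, 9:+C, 10:+C, 11:+C, 12:+C, 13:-C, 14:-C, 15:+C, 16:+C
Rule 2 (two of three consecutive points beyond the same 2σ limit) is satisfied at point 7.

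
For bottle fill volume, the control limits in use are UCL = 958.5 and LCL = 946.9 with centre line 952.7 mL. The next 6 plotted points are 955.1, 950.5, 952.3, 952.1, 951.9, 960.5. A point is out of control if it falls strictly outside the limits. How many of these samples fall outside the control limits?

Compare each point to [946.9, 958.5]: sample 6 = 960.5 > UCL.

1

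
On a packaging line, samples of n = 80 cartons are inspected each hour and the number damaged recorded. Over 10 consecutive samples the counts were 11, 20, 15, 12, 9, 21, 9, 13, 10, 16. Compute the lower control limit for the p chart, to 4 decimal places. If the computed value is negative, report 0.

0.0440

p̄ = Σdᵢ / (k·n) = 136 / (10 × 80) = 0.17000
LCL = p̄ − 3·√(p̄(1−p̄)/n) = 0.17000 − 3 × 0.04200 = 0.04401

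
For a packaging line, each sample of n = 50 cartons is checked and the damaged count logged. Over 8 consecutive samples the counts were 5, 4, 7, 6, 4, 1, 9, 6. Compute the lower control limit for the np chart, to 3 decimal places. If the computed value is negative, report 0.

p̄ = Σdᵢ / (k·n) = 42 / (8 × 50) = 0.10500
LCL = np̄ − 3·√(np̄(1−p̄)) = 5.2500 − 3 × 2.1677 = -1.2530 → 0 (negative, so LCL = 0)

0.000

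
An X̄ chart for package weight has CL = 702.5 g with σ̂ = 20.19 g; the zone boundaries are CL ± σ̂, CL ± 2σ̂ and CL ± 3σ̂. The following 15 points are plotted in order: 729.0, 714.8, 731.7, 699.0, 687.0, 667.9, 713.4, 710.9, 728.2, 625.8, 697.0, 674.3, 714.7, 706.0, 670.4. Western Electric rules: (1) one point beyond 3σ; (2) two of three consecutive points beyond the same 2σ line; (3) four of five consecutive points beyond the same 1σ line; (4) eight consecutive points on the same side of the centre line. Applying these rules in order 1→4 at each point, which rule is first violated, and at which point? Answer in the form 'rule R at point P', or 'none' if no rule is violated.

rule 1 at point 10

Zone of each point (C = within 1σ̂, B = 1σ̂–2σ̂, A = 2σ̂–3σ̂, * = beyond 3σ̂; sign = side of CL): 1:+B, 2:+C, 3:+B, 4:-C, 5:-C, 6:-B, 7:+C, 8:+C, 9:+B, 10:-*, 11:-C, 12:-B, 13:+C, 14:+C, 15:-B
Rule 1 (one point beyond the 3σ limits) is satisfied at point 10.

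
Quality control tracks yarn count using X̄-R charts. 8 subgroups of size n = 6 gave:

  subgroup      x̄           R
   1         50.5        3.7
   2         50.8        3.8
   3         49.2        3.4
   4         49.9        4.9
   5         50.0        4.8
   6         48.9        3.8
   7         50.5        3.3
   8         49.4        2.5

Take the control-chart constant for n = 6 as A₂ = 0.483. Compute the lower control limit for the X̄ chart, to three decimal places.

48.077

X̄̄ = (50.5 + 50.8 + 49.2 + 49.9 + 50.0 + 48.9 + 50.5 + 49.4) / 8 = 399.2000 / 8 = 49.9000
R̄ = (3.7 + 3.8 + 3.4 + 4.9 + 4.8 + 3.8 + 3.3 + 2.5) / 8 = 30.2000 / 8 = 3.7750
LCL = X̄̄ − A₂·R̄ = 49.9000 − 0.483 × 3.7750 = 48.0767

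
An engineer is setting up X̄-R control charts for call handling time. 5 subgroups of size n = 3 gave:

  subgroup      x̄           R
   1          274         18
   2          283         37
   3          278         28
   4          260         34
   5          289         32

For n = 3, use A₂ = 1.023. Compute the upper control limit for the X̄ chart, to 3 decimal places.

307.285

X̄̄ = (274 + 283 + 278 + 260 + 289) / 5 = 1384.0000 / 5 = 276.8000
R̄ = (18 + 37 + 28 + 34 + 32) / 5 = 149.0000 / 5 = 29.8000
UCL = X̄̄ + A₂·R̄ = 276.8000 + 1.023 × 29.8000 = 307.2854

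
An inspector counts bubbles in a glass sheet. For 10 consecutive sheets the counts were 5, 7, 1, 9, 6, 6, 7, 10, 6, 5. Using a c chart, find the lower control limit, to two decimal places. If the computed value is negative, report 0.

c̄ = (5 + 7 + 1 + 9 + 6 + 6 + 7 + 10 + 6 + 5) / 10 = 62 / 10 = 6.2000
LCL = c̄ − 3√c̄ = 6.2000 − 3 × 2.4900 = -1.2699 → 0 (cannot be negative)

0.00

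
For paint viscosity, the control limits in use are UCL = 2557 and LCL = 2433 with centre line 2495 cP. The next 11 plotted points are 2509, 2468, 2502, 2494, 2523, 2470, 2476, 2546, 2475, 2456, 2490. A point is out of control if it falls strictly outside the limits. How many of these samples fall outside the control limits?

All 11 points lie within [2433, 2557].

0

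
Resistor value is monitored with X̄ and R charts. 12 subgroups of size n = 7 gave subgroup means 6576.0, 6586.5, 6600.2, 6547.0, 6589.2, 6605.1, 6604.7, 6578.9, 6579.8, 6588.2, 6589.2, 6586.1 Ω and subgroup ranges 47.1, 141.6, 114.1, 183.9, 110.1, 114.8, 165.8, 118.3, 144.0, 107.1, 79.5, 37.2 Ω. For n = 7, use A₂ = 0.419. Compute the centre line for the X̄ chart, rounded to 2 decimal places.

6585.91

X̄̄ = (6576.0 + 6586.5 + 6600.2 + 6547.0 + 6589.2 + 6605.1 + 6604.7 + 6578.9 + 6579.8 + 6588.2 + 6589.2 + 6586.1) / 12 = 79030.9000 / 12 = 6585.9083
CL = X̄̄ = 6585.9083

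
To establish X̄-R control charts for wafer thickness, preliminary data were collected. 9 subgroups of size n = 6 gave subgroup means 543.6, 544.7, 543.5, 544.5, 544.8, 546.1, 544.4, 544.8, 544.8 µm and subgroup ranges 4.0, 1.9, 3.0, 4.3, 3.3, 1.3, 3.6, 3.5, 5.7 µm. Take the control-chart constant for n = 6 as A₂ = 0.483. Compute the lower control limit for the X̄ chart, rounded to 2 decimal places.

X̄̄ = (543.6 + 544.7 + 543.5 + 544.5 + 544.8 + 546.1 + 544.4 + 544.8 + 544.8) / 9 = 4901.2000 / 9 = 544.5778
R̄ = (4.0 + 1.9 + 3.0 + 4.3 + 3.3 + 1.3 + 3.6 + 3.5 + 5.7) / 9 = 30.6000 / 9 = 3.4000
LCL = X̄̄ − A₂·R̄ = 544.5778 − 0.483 × 3.4000 = 542.9356

542.94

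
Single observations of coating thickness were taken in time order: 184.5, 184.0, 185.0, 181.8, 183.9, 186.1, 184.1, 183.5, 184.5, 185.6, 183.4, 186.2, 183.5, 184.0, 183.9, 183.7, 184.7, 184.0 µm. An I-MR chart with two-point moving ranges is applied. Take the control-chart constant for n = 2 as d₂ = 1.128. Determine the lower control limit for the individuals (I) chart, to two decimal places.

X̄ = (184.5 + 184.0 + 185.0 + 181.8 + 183.9 + 186.1 + 184.1 + 183.5 + 184.5 + 185.6 + 183.4 + 186.2 + 183.5 + 184.0 + 183.9 + 183.7 + 184.7 + 184.0) / 18 = 184.2444
Moving ranges: 0.5, 1.0, 3.2, 2.1, 2.2, 2.0, 0.6, 1.0, 1.1, 2.2, 2.8, 2.7, 0.5, 0.1, 0.2, 1.0, 0.7; M̄R̄ = 23.9000 / 17 = 1.4059
LCL = X̄ − 3·M̄R̄/d₂ = 184.2444 − 3 × 1.4059 / 1.128 = 180.5054

180.51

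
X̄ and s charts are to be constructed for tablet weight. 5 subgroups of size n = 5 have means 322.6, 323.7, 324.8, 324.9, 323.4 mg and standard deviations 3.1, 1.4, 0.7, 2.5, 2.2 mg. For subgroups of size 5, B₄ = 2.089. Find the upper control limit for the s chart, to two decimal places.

s̄ = (3.1 + 1.4 + 0.7 + 2.5 + 2.2) / 5 = 1.9800
UCL_s = B₄·s̄ = 2.089 × 1.9800 = 4.1362

4.14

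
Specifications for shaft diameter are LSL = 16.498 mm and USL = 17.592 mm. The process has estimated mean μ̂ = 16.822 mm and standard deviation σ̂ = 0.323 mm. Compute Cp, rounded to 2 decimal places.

0.56

Cp = (USL − LSL) / (6σ̂) = (17.592 − 16.498) / (6 × 0.323) = 1.0940 / 1.9380 = 0.5645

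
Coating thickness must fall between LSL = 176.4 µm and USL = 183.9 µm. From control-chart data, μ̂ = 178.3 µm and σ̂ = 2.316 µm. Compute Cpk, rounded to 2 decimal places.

Cpu = (USL − μ̂) / (3σ̂) = (183.9 − 178.3) / (3 × 2.316) = 0.8060; Cpl = (μ̂ − LSL) / (3σ̂) = (178.3 − 176.4) / (3 × 2.316) = 0.2735; Cpk = min(Cpu, Cpl) = 0.2735

0.27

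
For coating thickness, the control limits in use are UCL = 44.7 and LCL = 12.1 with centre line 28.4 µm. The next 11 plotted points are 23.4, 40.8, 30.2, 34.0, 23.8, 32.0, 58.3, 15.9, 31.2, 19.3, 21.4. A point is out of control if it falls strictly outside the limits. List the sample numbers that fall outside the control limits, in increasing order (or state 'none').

7

Compare each point to [12.1, 44.7]: sample 7 = 58.3 > UCL.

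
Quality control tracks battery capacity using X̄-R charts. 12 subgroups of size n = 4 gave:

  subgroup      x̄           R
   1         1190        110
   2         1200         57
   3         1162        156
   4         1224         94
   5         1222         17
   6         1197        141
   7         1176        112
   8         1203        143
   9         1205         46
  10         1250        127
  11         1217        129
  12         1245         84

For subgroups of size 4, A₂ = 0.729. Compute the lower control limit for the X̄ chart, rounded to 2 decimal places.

1133.71

X̄̄ = (1190 + 1200 + 1162 + 1224 + 1222 + 1197 + 1176 + 1203 + 1205 + 1250 + 1217 + 1245) / 12 = 14491.0000 / 12 = 1207.5833
R̄ = (110 + 57 + 156 + 94 + 17 + 141 + 112 + 143 + 46 + 127 + 129 + 84) / 12 = 1216.0000 / 12 = 101.3333
LCL = X̄̄ − A₂·R̄ = 1207.5833 − 0.729 × 101.3333 = 1133.7113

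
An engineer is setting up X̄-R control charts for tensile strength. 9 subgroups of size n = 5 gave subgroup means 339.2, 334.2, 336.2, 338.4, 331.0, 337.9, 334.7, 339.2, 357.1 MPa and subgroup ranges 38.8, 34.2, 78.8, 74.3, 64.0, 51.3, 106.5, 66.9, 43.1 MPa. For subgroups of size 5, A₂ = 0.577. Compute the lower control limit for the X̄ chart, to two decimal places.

X̄̄ = (339.2 + 334.2 + 336.2 + 338.4 + 331.0 + 337.9 + 334.7 + 339.2 + 357.1) / 9 = 3047.9000 / 9 = 338.6556
R̄ = (38.8 + 34.2 + 78.8 + 74.3 + 64.0 + 51.3 + 106.5 + 66.9 + 43.1) / 9 = 557.9000 / 9 = 61.9889
LCL = X̄̄ − A₂·R̄ = 338.6556 − 0.577 × 61.9889 = 302.8880

302.89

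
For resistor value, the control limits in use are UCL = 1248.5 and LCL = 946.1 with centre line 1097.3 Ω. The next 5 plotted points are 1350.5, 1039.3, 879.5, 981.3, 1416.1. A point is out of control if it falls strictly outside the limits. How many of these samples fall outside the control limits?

3

Compare each point to [946.1, 1248.5]: sample 1 = 1350.5 > UCL; sample 3 = 879.5 < LCL; sample 5 = 1416.1 > UCL.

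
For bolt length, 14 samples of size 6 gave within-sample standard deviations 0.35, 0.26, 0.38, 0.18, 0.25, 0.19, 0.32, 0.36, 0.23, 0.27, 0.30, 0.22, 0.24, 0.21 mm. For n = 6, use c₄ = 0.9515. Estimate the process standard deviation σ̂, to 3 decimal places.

s̄ = (0.35 + 0.26 + 0.38 + 0.18 + 0.25 + 0.19 + 0.32 + 0.36 + 0.23 + 0.27 + 0.30 + 0.22 + 0.24 + 0.21) / 14 = 0.2686
σ̂ = s̄ / c₄ = 0.2686 / 0.9515 = 0.2823

0.282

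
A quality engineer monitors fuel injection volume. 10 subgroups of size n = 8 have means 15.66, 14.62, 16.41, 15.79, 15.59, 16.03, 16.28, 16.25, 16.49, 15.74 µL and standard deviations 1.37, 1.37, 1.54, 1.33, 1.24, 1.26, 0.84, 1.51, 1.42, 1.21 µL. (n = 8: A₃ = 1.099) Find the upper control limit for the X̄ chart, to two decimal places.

X̄̄ = (15.66 + 14.62 + 16.41 + 15.79 + 15.59 + 16.03 + 16.28 + 16.25 + 16.49 + 15.74) / 10 = 15.8860
s̄ = (1.37 + 1.37 + 1.54 + 1.33 + 1.24 + 1.26 + 0.84 + 1.51 + 1.42 + 1.21) / 10 = 1.3090
UCL = X̄̄ + A₃·s̄ = 15.8860 + 1.099 × 1.3090 = 17.3246

17.32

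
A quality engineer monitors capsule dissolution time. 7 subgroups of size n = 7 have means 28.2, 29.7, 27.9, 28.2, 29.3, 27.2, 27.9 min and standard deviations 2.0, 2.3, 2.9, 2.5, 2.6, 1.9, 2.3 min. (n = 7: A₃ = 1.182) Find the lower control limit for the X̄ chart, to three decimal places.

X̄̄ = (28.2 + 29.7 + 27.9 + 28.2 + 29.3 + 27.2 + 27.9) / 7 = 28.3429
s̄ = (2.0 + 2.3 + 2.9 + 2.5 + 2.6 + 1.9 + 2.3) / 7 = 2.3571
LCL = X̄̄ − A₃·s̄ = 28.3429 − 1.182 × 2.3571 = 25.5567

25.557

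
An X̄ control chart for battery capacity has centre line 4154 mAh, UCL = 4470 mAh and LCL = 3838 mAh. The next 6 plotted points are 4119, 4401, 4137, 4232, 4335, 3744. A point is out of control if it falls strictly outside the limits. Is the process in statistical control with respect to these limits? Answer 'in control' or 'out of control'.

Compare each point to [3838, 4470]: sample 6 = 3744 < LCL.

out of control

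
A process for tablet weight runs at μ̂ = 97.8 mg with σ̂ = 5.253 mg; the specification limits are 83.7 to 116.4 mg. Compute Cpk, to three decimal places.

Cpu = (USL − μ̂) / (3σ̂) = (116.4 − 97.8) / (3 × 5.253) = 1.1803; Cpl = (μ̂ − LSL) / (3σ̂) = (97.8 − 83.7) / (3 × 5.253) = 0.8947; Cpk = min(Cpu, Cpl) = 0.8947

0.895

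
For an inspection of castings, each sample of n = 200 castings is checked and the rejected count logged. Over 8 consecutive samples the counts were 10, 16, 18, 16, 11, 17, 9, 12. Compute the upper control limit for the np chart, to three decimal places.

p̄ = Σdᵢ / (k·n) = 109 / (8 × 200) = 0.06813
UCL = np̄ + 3·√(np̄(1−p̄)) = 13.6250 + 3 × √(13.6250×0.93188) = 13.6250 + 3 × 3.5633 = 24.3148

24.315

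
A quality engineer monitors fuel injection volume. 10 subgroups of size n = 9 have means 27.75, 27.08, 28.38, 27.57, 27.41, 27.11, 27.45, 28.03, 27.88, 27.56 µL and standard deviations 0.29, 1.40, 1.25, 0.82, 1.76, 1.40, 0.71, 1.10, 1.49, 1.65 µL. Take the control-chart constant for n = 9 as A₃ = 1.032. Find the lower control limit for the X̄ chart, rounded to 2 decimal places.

X̄̄ = (27.75 + 27.08 + 28.38 + 27.57 + 27.41 + 27.11 + 27.45 + 28.03 + 27.88 + 27.56) / 10 = 27.6220
s̄ = (0.29 + 1.40 + 1.25 + 0.82 + 1.76 + 1.40 + 0.71 + 1.10 + 1.49 + 1.65) / 10 = 1.1870
LCL = X̄̄ − A₃·s̄ = 27.6220 − 1.032 × 1.1870 = 26.3970

26.40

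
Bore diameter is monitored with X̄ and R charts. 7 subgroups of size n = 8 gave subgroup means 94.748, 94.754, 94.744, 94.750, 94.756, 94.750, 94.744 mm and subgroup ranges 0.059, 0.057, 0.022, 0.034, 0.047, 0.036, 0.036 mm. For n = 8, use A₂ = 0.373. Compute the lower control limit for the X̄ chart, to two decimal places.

94.73

X̄̄ = (94.748 + 94.754 + 94.744 + 94.750 + 94.756 + 94.750 + 94.744) / 7 = 663.2460 / 7 = 94.7494
R̄ = (0.059 + 0.057 + 0.022 + 0.034 + 0.047 + 0.036 + 0.036) / 7 = 0.2910 / 7 = 0.0416
LCL = X̄̄ − A₂·R̄ = 94.7494 − 0.373 × 0.0416 = 94.7339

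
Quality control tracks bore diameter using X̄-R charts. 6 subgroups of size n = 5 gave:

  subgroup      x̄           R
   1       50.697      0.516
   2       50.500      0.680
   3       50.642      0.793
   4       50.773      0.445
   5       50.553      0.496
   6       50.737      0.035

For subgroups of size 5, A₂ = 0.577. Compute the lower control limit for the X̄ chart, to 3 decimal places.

X̄̄ = (50.697 + 50.500 + 50.642 + 50.773 + 50.553 + 50.737) / 6 = 303.9020 / 6 = 50.6503
R̄ = (0.516 + 0.680 + 0.793 + 0.445 + 0.496 + 0.035) / 6 = 2.9650 / 6 = 0.4942
LCL = X̄̄ − A₂·R̄ = 50.6503 − 0.577 × 0.4942 = 50.3652

50.365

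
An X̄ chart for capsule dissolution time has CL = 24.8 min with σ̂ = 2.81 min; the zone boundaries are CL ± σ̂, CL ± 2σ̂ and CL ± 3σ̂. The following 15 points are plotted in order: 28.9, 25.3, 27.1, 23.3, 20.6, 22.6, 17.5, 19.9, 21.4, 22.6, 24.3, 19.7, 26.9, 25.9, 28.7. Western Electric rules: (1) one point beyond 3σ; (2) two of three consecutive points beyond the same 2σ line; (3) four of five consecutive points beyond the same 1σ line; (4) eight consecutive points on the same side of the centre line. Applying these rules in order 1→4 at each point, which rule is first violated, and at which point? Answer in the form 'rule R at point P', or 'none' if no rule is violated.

rule 3 at point 9

Zone of each point (C = within 1σ̂, B = 1σ̂–2σ̂, A = 2σ̂–3σ̂, * = beyond 3σ̂; sign = side of CL): 1:+B, 2:+C, 3:+C, 4:-C, 5:-B, 6:-C, 7:-A, 8:-B, 9:-B, 10:-C, 11:-C, 12:-B, 13:+C, 14:+C, 15:+B
Rule 3 (four of five consecutive points beyond the same 1σ limit) is satisfied at point 9.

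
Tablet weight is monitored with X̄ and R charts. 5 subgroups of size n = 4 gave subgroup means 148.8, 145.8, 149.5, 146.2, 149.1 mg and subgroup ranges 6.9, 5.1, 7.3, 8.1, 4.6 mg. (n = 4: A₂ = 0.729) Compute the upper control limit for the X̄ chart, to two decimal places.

152.55

X̄̄ = (148.8 + 145.8 + 149.5 + 146.2 + 149.1) / 5 = 739.4000 / 5 = 147.8800
R̄ = (6.9 + 5.1 + 7.3 + 8.1 + 4.6) / 5 = 32.0000 / 5 = 6.4000
UCL = X̄̄ + A₂·R̄ = 147.8800 + 0.729 × 6.4000 = 152.5456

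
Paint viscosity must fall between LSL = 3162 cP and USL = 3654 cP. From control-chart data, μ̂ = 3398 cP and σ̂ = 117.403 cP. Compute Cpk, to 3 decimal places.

0.670

Cpu = (USL − μ̂) / (3σ̂) = (3654 − 3398) / (3 × 117.403) = 0.7268; Cpl = (μ̂ − LSL) / (3σ̂) = (3398 − 3162) / (3 × 117.403) = 0.6701; Cpk = min(Cpu, Cpl) = 0.6701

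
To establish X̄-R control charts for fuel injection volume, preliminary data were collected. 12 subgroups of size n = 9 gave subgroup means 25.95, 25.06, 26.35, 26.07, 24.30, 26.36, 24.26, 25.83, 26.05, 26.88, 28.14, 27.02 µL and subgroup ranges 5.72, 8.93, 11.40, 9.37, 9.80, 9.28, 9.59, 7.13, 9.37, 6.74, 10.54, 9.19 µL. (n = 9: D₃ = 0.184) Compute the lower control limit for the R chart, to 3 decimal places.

1.642

R̄ = (5.72 + 8.93 + 11.40 + 9.37 + 9.80 + 9.28 + 9.59 + 7.13 + 9.37 + 6.74 + 10.54 + 9.19) / 12 = 107.0600 / 12 = 8.9217
LCL_R = D₃·R̄ = 0.184 × 8.9217 = 1.6416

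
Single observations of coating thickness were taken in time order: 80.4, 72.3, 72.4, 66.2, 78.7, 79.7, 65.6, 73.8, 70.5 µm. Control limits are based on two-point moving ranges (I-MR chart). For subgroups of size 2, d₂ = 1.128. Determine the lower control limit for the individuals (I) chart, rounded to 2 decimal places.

55.50

X̄ = (80.4 + 72.3 + 72.4 + 66.2 + 78.7 + 79.7 + 65.6 + 73.8 + 70.5) / 9 = 73.2889
Moving ranges: 8.1, 0.1, 6.2, 12.5, 1.0, 14.1, 8.2, 3.3; M̄R̄ = 53.5000 / 8 = 6.6875
LCL = X̄ − 3·M̄R̄/d₂ = 73.2889 − 3 × 6.6875 / 1.128 = 55.5030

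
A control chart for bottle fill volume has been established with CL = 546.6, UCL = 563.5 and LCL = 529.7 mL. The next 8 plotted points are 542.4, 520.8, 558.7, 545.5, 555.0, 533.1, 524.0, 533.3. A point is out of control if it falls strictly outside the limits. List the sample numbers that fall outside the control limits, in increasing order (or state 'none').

2, 7

Compare each point to [529.7, 563.5]: sample 2 = 520.8 < LCL; sample 7 = 524.0 < LCL.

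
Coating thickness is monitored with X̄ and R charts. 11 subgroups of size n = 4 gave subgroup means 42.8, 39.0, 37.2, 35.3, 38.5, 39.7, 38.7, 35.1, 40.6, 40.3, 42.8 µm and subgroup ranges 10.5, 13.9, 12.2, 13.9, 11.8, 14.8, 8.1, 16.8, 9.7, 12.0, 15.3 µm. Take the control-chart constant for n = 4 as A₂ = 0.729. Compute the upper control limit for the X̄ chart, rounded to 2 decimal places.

X̄̄ = (42.8 + 39.0 + 37.2 + 35.3 + 38.5 + 39.7 + 38.7 + 35.1 + 40.6 + 40.3 + 42.8) / 11 = 430.0000 / 11 = 39.0909
R̄ = (10.5 + 13.9 + 12.2 + 13.9 + 11.8 + 14.8 + 8.1 + 16.8 + 9.7 + 12.0 + 15.3) / 11 = 139.0000 / 11 = 12.6364
UCL = X̄̄ + A₂·R̄ = 39.0909 + 0.729 × 12.6364 = 48.3028

48.30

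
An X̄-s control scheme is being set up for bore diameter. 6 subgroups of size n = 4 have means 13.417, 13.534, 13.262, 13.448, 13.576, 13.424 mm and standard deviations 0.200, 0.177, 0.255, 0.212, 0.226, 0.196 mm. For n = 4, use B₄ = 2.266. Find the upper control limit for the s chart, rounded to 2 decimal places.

0.48

s̄ = (0.200 + 0.177 + 0.255 + 0.212 + 0.226 + 0.196) / 6 = 0.2110
UCL_s = B₄·s̄ = 2.266 × 0.2110 = 0.4781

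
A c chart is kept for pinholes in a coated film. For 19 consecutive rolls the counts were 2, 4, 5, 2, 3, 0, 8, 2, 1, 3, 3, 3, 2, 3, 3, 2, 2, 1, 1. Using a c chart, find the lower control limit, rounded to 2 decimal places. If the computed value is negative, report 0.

c̄ = (2 + 4 + 5 + 2 + 3 + 0 + 8 + 2 + 1 + 3 + 3 + 3 + 2 + 3 + 3 + 2 + 2 + 1 + 1) / 19 = 50 / 19 = 2.6316
LCL = c̄ − 3√c̄ = 2.6316 − 3 × 1.6222 = -2.2351 → 0 (cannot be negative)

0.00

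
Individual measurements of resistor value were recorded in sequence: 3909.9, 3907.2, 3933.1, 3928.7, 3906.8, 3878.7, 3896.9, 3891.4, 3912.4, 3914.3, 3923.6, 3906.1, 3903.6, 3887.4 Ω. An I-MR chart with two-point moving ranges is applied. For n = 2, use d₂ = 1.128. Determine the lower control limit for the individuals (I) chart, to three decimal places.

3871.328

X̄ = (3909.9 + 3907.2 + 3933.1 + 3928.7 + 3906.8 + 3878.7 + 3896.9 + 3891.4 + 3912.4 + 3914.3 + 3923.6 + 3906.1 + 3903.6 + 3887.4) / 14 = 3907.1500
Moving ranges: 2.7, 25.9, 4.4, 21.9, 28.1, 18.2, 5.5, 21.0, 1.9, 9.3, 17.5, 2.5, 16.2; M̄R̄ = 175.1000 / 13 = 13.4692
LCL = X̄ − 3·M̄R̄/d₂ = 3907.1500 − 3 × 13.4692 / 1.128 = 3871.3276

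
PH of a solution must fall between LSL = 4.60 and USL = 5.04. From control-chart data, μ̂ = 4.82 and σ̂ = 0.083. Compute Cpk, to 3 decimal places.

0.884

Cpu = (USL − μ̂) / (3σ̂) = (5.04 − 4.82) / (3 × 0.083) = 0.8835; Cpl = (μ̂ − LSL) / (3σ̂) = (4.82 − 4.60) / (3 × 0.083) = 0.8835; Cpk = min(Cpu, Cpl) = 0.8835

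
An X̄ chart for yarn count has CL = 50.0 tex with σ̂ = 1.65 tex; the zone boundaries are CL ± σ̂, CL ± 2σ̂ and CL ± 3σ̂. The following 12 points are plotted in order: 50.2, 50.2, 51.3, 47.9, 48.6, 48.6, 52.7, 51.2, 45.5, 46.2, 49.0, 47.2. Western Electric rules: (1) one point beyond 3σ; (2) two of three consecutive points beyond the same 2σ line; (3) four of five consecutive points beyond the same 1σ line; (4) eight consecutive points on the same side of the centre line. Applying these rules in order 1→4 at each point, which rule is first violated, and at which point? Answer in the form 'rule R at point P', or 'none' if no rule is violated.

Zone of each point (C = within 1σ̂, B = 1σ̂–2σ̂, A = 2σ̂–3σ̂, * = beyond 3σ̂; sign = side of CL): 1:+C, 2:+C, 3:+C, 4:-B, 5:-C, 6:-C, 7:+B, 8:+C, 9:-A, 10:-A, 11:-C, 12:-B
Rule 2 (two of three consecutive points beyond the same 2σ limit) is satisfied at point 10.

rule 2 at point 10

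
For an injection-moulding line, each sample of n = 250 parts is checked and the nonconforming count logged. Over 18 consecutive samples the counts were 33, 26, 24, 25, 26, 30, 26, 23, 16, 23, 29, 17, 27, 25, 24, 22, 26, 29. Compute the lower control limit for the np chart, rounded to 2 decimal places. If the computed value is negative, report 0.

10.81

p̄ = Σdᵢ / (k·n) = 451 / (18 × 250) = 0.10022
LCL = np̄ − 3·√(np̄(1−p̄)) = 25.0556 − 3 × 4.7481 = 10.8113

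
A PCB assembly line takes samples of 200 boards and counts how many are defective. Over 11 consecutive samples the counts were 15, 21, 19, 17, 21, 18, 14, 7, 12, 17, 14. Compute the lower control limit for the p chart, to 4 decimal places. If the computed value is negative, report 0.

p̄ = Σdᵢ / (k·n) = 175 / (11 × 200) = 0.07955
LCL = p̄ − 3·√(p̄(1−p̄)/n) = 0.07955 − 3 × 0.01913 = 0.02215

0.0221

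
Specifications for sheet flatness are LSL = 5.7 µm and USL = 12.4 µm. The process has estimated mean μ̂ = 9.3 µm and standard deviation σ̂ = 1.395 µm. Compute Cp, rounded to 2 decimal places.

0.80

Cp = (USL − LSL) / (6σ̂) = (12.4 − 5.7) / (6 × 1.395) = 6.7000 / 8.3700 = 0.8005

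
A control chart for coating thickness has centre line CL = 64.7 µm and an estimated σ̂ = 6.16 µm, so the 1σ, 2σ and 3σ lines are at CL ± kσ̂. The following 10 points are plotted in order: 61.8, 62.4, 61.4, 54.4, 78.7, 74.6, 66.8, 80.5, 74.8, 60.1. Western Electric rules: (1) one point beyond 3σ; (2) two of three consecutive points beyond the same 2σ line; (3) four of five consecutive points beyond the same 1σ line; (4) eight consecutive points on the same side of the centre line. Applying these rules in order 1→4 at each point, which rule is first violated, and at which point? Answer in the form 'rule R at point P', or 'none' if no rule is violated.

Zone of each point (C = within 1σ̂, B = 1σ̂–2σ̂, A = 2σ̂–3σ̂, * = beyond 3σ̂; sign = side of CL): 1:-C, 2:-C, 3:-C, 4:-B, 5:+A, 6:+B, 7:+C, 8:+A, 9:+B, 10:-C
Rule 3 (four of five consecutive points beyond the same 1σ limit) is satisfied at point 9.

rule 3 at point 9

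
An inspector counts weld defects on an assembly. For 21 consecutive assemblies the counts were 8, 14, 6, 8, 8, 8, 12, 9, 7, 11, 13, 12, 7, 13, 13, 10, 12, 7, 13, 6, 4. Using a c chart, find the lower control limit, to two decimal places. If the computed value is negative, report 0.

0.29

c̄ = (8 + 14 + 6 + 8 + 8 + 8 + 12 + 9 + 7 + 11 + 13 + 12 + 7 + 13 + 13 + 10 + 12 + 7 + 13 + 6 + 4) / 21 = 201 / 21 = 9.5714
LCL = c̄ − 3√c̄ = 9.5714 − 3 × 3.0938 = 0.2901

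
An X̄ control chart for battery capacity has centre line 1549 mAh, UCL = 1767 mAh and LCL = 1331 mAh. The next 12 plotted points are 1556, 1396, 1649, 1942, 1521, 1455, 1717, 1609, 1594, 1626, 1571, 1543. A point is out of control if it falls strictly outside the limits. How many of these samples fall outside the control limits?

1

Compare each point to [1331, 1767]: sample 4 = 1942 > UCL.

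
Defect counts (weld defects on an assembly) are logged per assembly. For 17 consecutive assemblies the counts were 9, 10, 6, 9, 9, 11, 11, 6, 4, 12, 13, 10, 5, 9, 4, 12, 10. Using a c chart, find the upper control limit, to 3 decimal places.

c̄ = (9 + 10 + 6 + 9 + 9 + 11 + 11 + 6 + 4 + 12 + 13 + 10 + 5 + 9 + 4 + 12 + 10) / 17 = 150 / 17 = 8.8235
UCL = c̄ + 3√c̄ = 8.8235 + 3 × √8.8235 = 8.8235 + 3 × 2.9704 = 17.7349

17.735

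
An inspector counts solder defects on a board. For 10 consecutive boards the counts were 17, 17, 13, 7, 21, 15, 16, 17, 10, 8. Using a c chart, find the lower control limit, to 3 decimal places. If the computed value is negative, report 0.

c̄ = (17 + 17 + 13 + 7 + 21 + 15 + 16 + 17 + 10 + 8) / 10 = 141 / 10 = 14.1000
LCL = c̄ − 3√c̄ = 14.1000 − 3 × 3.7550 = 2.8350

2.835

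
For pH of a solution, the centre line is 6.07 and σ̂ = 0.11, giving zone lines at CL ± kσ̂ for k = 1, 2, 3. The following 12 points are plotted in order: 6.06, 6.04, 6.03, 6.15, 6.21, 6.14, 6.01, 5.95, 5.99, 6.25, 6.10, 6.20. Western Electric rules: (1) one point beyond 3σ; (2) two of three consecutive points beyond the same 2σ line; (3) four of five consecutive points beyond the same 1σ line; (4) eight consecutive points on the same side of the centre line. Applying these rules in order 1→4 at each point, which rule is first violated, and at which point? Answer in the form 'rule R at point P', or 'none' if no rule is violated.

Zone of each point (C = within 1σ̂, B = 1σ̂–2σ̂, A = 2σ̂–3σ̂, * = beyond 3σ̂; sign = side of CL): 1:-C, 2:-C, 3:-C, 4:+C, 5:+B, 6:+C, 7:-C, 8:-B, 9:-C, 10:+B, 11:+C, 12:+B
No rule fires across all 12 points.

none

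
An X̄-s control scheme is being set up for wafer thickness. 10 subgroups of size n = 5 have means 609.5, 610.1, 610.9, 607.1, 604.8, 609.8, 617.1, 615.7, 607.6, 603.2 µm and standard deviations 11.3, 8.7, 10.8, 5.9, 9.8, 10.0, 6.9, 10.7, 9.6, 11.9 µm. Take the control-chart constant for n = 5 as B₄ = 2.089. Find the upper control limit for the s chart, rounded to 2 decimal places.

s̄ = (11.3 + 8.7 + 10.8 + 5.9 + 9.8 + 10.0 + 6.9 + 10.7 + 9.6 + 11.9) / 10 = 9.5600
UCL_s = B₄·s̄ = 2.089 × 9.5600 = 19.9708

19.97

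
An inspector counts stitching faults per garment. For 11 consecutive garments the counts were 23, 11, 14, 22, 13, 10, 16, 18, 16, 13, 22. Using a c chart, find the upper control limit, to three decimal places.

28.250

c̄ = (23 + 11 + 14 + 22 + 13 + 10 + 16 + 18 + 16 + 13 + 22) / 11 = 178 / 11 = 16.1818
UCL = c̄ + 3√c̄ = 16.1818 + 3 × √16.1818 = 16.1818 + 3 × 4.0227 = 28.2498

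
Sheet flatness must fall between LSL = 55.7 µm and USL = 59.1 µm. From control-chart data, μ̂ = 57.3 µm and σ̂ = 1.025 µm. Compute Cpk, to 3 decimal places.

Cpu = (USL − μ̂) / (3σ̂) = (59.1 − 57.3) / (3 × 1.025) = 0.5854; Cpl = (μ̂ − LSL) / (3σ̂) = (57.3 − 55.7) / (3 × 1.025) = 0.5203; Cpk = min(Cpu, Cpl) = 0.5203

0.520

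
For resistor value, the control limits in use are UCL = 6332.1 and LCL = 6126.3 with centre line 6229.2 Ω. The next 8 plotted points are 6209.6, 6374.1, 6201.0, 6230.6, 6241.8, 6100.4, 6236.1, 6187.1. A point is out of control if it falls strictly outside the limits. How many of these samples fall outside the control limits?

2

Compare each point to [6126.3, 6332.1]: sample 2 = 6374.1 > UCL; sample 6 = 6100.4 < LCL.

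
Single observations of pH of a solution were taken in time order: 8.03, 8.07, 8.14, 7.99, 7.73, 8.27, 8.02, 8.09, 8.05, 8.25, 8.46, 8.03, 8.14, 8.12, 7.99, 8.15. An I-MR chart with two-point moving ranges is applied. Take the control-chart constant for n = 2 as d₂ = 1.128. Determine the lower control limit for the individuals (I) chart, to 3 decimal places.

X̄ = (8.03 + 8.07 + 8.14 + 7.99 + 7.73 + 8.27 + 8.02 + 8.09 + 8.05 + 8.25 + 8.46 + 8.03 + 8.14 + 8.12 + 7.99 + 8.15) / 16 = 8.0956
Moving ranges: 0.04, 0.07, 0.15, 0.26, 0.54, 0.25, 0.07, 0.04, 0.20, 0.21, 0.43, 0.11, 0.02, 0.13, 0.16; M̄R̄ = 2.6800 / 15 = 0.1787
LCL = X̄ − 3·M̄R̄/d₂ = 8.0956 − 3 × 0.1787 / 1.128 = 7.6204

7.620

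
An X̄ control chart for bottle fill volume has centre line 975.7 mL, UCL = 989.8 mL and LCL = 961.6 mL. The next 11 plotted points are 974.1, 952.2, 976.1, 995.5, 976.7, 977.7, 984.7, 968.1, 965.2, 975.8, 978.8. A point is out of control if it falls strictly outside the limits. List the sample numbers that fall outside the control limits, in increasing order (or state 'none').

Compare each point to [961.6, 989.8]: sample 2 = 952.2 < LCL; sample 4 = 995.5 > UCL.

2, 4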